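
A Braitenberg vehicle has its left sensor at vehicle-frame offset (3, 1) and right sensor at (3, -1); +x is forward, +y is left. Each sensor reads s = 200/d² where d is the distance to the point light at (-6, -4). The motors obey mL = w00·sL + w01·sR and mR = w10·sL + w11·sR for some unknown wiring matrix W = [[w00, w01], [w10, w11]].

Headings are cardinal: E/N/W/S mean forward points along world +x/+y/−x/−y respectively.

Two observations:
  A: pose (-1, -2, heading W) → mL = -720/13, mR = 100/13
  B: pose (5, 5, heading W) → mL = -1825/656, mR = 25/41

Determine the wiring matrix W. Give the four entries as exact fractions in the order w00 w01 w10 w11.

-1 -1 0 1/2

obs A: pose=(-1,-2,W) → sL=40, sR=200/13, mL=-720/13, mR=100/13
obs B: pose=(5,5,W) → sL=25/16, sR=50/41, mL=-1825/656, mR=25/41
sensor matrix S = [[40, 200/13], [25/16, 50/41]]; det S = 26375/1066
solve [mL_A; mL_B] = S·[w00; w01] and [mR_A; mR_B] = S·[w10; w11]:
  w00 = -1, w01 = -1, w10 = 0, w11 = 1/2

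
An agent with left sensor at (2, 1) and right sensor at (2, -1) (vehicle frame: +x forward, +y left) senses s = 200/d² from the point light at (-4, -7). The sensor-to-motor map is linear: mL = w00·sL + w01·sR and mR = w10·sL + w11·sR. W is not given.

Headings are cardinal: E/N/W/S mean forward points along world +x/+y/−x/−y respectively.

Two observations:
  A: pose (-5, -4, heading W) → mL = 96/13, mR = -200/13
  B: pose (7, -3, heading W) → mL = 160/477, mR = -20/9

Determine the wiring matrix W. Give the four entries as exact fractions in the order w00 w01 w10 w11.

obs A: pose=(-5,-4,W) → sL=200/13, sR=8, mL=96/13, mR=-200/13
obs B: pose=(7,-3,W) → sL=20/9, sR=100/53, mL=160/477, mR=-20/9
sensor matrix S = [[200/13, 8], [20/9, 100/53]]; det S = 69760/6201
solve [mL_A; mL_B] = S·[w00; w01] and [mR_A; mR_B] = S·[w10; w11]:
  w00 = 1, w01 = -1, w10 = -1, w11 = 0

1 -1 -1 0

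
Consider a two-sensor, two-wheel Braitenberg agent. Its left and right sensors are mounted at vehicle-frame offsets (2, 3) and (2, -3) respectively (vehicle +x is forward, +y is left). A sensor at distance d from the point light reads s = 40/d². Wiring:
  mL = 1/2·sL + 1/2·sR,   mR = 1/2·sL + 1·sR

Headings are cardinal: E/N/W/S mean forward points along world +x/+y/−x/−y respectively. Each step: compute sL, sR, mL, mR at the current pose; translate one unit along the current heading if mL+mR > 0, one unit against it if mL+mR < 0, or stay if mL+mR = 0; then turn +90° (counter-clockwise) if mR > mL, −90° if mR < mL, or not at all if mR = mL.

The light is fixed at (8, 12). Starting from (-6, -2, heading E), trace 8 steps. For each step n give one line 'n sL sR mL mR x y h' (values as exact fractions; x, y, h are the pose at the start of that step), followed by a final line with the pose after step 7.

0 8/53 40/433 2792/22949 3852/22949 -6 -2 E
1 1/10 10/61 161/1220 261/1220 -5 -2 N
2 40/481 8/65 248/2405 396/2405 -5 -1 W
3 20/173 20/257 4300/44461 6030/44461 -6 -1 S
4 8/53 40/433 2792/22949 3852/22949 -6 -2 E
5 1/10 10/61 161/1220 261/1220 -5 -2 N
6 40/481 8/65 248/2405 396/2405 -5 -1 W
7 20/173 20/257 4300/44461 6030/44461 -6 -1 S
final -6 -2 E

n=0: pose=(-6,-2,E); sL=8/53, sR=40/433; mL=2792/22949, mR=3852/22949; mL+mR=6644/22949 → advance +1; mR−mL=20/433 → turn +1·90°
n=1: pose=(-5,-2,N); sL=1/10, sR=10/61; mL=161/1220, mR=261/1220; mL+mR=211/610 → advance +1; mR−mL=5/61 → turn +1·90°
n=2: pose=(-5,-1,W); sL=40/481, sR=8/65; mL=248/2405, mR=396/2405; mL+mR=644/2405 → advance +1; mR−mL=4/65 → turn +1·90°
n=3: pose=(-6,-1,S); sL=20/173, sR=20/257; mL=4300/44461, mR=6030/44461; mL+mR=10330/44461 → advance +1; mR−mL=10/257 → turn +1·90°
n=4: pose=(-6,-2,E); sL=8/53, sR=40/433; mL=2792/22949, mR=3852/22949; mL+mR=6644/22949 → advance +1; mR−mL=20/433 → turn +1·90°
n=5: pose=(-5,-2,N); sL=1/10, sR=10/61; mL=161/1220, mR=261/1220; mL+mR=211/610 → advance +1; mR−mL=5/61 → turn +1·90°
n=6: pose=(-5,-1,W); sL=40/481, sR=8/65; mL=248/2405, mR=396/2405; mL+mR=644/2405 → advance +1; mR−mL=4/65 → turn +1·90°
n=7: pose=(-6,-1,S); sL=20/173, sR=20/257; mL=4300/44461, mR=6030/44461; mL+mR=10330/44461 → advance +1; mR−mL=10/257 → turn +1·90°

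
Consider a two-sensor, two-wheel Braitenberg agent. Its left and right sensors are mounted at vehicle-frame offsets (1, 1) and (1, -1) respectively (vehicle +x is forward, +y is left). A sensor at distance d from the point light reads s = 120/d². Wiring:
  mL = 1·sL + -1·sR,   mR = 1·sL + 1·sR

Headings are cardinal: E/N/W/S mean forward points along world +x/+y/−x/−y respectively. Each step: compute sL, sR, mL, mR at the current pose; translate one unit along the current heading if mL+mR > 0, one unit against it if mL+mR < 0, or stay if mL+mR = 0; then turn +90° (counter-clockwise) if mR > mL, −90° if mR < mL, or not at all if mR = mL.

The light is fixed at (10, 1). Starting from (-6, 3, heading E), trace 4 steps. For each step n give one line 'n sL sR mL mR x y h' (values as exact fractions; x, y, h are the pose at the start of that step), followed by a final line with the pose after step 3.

n=0: pose=(-6,3,E); sL=20/39, sR=60/113; mL=-80/4407, mR=4600/4407; mL+mR=40/39 → advance +1; mR−mL=120/113 → turn +1·90°
n=1: pose=(-5,3,N); sL=24/53, sR=24/41; mL=-288/2173, mR=2256/2173; mL+mR=48/53 → advance +1; mR−mL=48/41 → turn +1·90°
n=2: pose=(-5,4,W); sL=6/13, sR=15/34; mL=9/442, mR=399/442; mL+mR=12/13 → advance +1; mR−mL=15/17 → turn +1·90°
n=3: pose=(-6,4,S); sL=120/229, sR=120/293; mL=7680/67097, mR=62640/67097; mL+mR=240/229 → advance +1; mR−mL=240/293 → turn +1·90°

0 20/39 60/113 -80/4407 4600/4407 -6 3 E
1 24/53 24/41 -288/2173 2256/2173 -5 3 N
2 6/13 15/34 9/442 399/442 -5 4 W
3 120/229 120/293 7680/67097 62640/67097 -6 4 S
final -6 3 E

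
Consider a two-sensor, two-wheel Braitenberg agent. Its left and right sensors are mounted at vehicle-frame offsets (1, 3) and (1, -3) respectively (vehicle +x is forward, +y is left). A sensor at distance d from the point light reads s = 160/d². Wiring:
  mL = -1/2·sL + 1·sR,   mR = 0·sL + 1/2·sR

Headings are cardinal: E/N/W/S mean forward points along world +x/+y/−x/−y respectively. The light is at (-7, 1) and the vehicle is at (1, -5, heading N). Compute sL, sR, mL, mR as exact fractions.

16/5 80/73 -184/365 40/73

left sensor world pos  = (-2, -4); dL² = 50
right sensor world pos = (4, -4); dR² = 146
sL = 160/50 = 16/5
sR = 160/146 = 80/73
mL = -1/2·sL + 1·sR = -184/365
mR = 0·sL + 1/2·sR = 40/73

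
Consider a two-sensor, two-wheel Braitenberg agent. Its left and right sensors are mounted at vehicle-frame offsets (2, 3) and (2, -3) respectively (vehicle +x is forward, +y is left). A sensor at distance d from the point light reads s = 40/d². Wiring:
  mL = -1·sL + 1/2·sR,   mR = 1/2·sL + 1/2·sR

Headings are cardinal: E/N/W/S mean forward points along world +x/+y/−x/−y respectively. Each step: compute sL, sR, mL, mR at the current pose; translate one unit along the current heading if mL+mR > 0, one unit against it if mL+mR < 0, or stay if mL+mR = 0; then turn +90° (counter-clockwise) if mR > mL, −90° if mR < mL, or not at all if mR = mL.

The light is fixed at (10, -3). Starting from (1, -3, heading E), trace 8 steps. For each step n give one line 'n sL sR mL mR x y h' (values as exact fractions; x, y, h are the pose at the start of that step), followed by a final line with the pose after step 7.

0 20/29 20/29 -10/29 20/29 1 -3 E
1 8/25 40/29 268/725 616/725 2 -3 N
2 5/13 10/29 -80/377 275/754 2 -2 W
3 40/37 8/29 -1012/1073 728/1073 1 -2 S
4 20/37 4/5 -26/185 124/185 1 -1 E
5 40/137 40/41 1100/5617 3560/5617 2 -1 N
6 2/5 5/17 -43/170 59/170 2 0 W
7 40/37 8/29 -1012/1073 728/1073 1 0 S
final 1 1 E

n=0: pose=(1,-3,E); sL=20/29, sR=20/29; mL=-10/29, mR=20/29; mL+mR=10/29 → advance +1; mR−mL=30/29 → turn +1·90°
n=1: pose=(2,-3,N); sL=8/25, sR=40/29; mL=268/725, mR=616/725; mL+mR=884/725 → advance +1; mR−mL=12/25 → turn +1·90°
n=2: pose=(2,-2,W); sL=5/13, sR=10/29; mL=-80/377, mR=275/754; mL+mR=115/754 → advance +1; mR−mL=15/26 → turn +1·90°
n=3: pose=(1,-2,S); sL=40/37, sR=8/29; mL=-1012/1073, mR=728/1073; mL+mR=-284/1073 → advance -1; mR−mL=60/37 → turn +1·90°
n=4: pose=(1,-1,E); sL=20/37, sR=4/5; mL=-26/185, mR=124/185; mL+mR=98/185 → advance +1; mR−mL=30/37 → turn +1·90°
n=5: pose=(2,-1,N); sL=40/137, sR=40/41; mL=1100/5617, mR=3560/5617; mL+mR=4660/5617 → advance +1; mR−mL=60/137 → turn +1·90°
n=6: pose=(2,0,W); sL=2/5, sR=5/17; mL=-43/170, mR=59/170; mL+mR=8/85 → advance +1; mR−mL=3/5 → turn +1·90°
n=7: pose=(1,0,S); sL=40/37, sR=8/29; mL=-1012/1073, mR=728/1073; mL+mR=-284/1073 → advance -1; mR−mL=60/37 → turn +1·90°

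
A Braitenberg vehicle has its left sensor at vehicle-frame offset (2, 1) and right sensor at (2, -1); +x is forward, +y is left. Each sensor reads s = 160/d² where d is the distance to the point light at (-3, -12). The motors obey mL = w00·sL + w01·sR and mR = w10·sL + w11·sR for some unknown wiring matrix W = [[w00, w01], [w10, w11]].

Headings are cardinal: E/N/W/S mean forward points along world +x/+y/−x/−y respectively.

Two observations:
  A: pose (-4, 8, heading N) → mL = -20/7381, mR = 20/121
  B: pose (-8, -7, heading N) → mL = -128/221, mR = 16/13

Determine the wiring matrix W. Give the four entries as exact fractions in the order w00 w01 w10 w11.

obs A: pose=(-4,8,N) → sL=20/61, sR=40/121, mL=-20/7381, mR=20/121
obs B: pose=(-8,-7,N) → sL=32/17, sR=32/13, mL=-128/221, mR=16/13
sensor matrix S = [[20/61, 40/121], [32/17, 32/13]]; det S = 301440/1631201
solve [mL_A; mL_B] = S·[w00; w01] and [mR_A; mR_B] = S·[w10; w11]:
  w00 = 1, w01 = -1, w10 = 0, w11 = 1/2

1 -1 0 1/2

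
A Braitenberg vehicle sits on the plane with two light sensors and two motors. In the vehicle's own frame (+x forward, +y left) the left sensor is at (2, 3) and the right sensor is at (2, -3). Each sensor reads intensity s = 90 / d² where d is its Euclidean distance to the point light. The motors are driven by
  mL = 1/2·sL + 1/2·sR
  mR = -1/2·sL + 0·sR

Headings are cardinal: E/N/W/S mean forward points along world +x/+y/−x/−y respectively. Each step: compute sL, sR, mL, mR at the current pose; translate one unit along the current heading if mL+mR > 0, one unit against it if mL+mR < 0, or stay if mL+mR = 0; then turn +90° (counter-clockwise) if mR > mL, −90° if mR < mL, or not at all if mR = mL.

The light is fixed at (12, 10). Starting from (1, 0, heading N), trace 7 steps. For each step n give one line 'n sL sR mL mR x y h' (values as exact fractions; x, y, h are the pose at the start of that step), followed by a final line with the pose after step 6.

0 9/26 45/64 873/1664 -9/52 1 0 N
1 10/13 2/5 38/65 -5/13 1 1 E
2 9/17 9/29 207/493 -9/34 2 1 S
3 90/313 90/193 22770/60409 -45/313 2 0 W
4 9/26 45/64 873/1664 -9/52 1 0 N
5 10/13 2/5 38/65 -5/13 1 1 E
6 9/17 9/29 207/493 -9/34 2 1 S
final 2 0 W

n=0: pose=(1,0,N); sL=9/26, sR=45/64; mL=873/1664, mR=-9/52; mL+mR=45/128 → advance +1; mR−mL=-1161/1664 → turn -1·90°
n=1: pose=(1,1,E); sL=10/13, sR=2/5; mL=38/65, mR=-5/13; mL+mR=1/5 → advance +1; mR−mL=-63/65 → turn -1·90°
n=2: pose=(2,1,S); sL=9/17, sR=9/29; mL=207/493, mR=-9/34; mL+mR=9/58 → advance +1; mR−mL=-675/986 → turn -1·90°
n=3: pose=(2,0,W); sL=90/313, sR=90/193; mL=22770/60409, mR=-45/313; mL+mR=45/193 → advance +1; mR−mL=-31455/60409 → turn -1·90°
n=4: pose=(1,0,N); sL=9/26, sR=45/64; mL=873/1664, mR=-9/52; mL+mR=45/128 → advance +1; mR−mL=-1161/1664 → turn -1·90°
n=5: pose=(1,1,E); sL=10/13, sR=2/5; mL=38/65, mR=-5/13; mL+mR=1/5 → advance +1; mR−mL=-63/65 → turn -1·90°
n=6: pose=(2,1,S); sL=9/17, sR=9/29; mL=207/493, mR=-9/34; mL+mR=9/58 → advance +1; mR−mL=-675/986 → turn -1·90°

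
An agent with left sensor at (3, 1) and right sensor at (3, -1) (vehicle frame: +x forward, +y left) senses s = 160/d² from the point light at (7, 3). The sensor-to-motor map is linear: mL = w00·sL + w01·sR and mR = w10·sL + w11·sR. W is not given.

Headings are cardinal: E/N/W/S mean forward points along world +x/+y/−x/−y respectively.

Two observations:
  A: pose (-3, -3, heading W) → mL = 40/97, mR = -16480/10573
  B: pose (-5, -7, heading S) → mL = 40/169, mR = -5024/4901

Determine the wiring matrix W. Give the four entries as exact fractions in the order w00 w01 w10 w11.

0 1/2 -1 -1

obs A: pose=(-3,-3,W) → sL=80/109, sR=80/97, mL=40/97, mR=-16480/10573
obs B: pose=(-5,-7,S) → sL=16/29, sR=80/169, mL=40/169, mR=-5024/4901
sensor matrix S = [[80/109, 80/97], [16/29, 80/169]]; det S = -5575680/51818273
solve [mL_A; mL_B] = S·[w00; w01] and [mR_A; mR_B] = S·[w10; w11]:
  w00 = 0, w01 = 1/2, w10 = -1, w11 = -1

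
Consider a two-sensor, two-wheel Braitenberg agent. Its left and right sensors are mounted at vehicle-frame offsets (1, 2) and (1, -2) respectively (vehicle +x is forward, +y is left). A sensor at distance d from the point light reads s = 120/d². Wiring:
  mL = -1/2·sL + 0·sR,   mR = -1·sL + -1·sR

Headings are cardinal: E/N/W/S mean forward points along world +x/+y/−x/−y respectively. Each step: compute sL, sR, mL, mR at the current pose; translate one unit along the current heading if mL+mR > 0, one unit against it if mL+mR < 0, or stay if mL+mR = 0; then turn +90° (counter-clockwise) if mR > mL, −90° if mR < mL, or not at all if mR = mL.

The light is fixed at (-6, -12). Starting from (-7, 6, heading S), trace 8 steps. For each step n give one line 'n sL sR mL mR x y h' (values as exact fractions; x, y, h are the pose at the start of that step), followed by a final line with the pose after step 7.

0 12/29 60/149 -6/29 -3528/4321 -7 6 S
1 120/293 24/89 -60/293 -17712/26077 -7 7 W
2 30/101 30/101 -15/101 -60/101 -6 7 N
3 120/401 120/257 -60/401 -78960/103057 -6 6 E
4 12/29 60/149 -6/29 -3528/4321 -7 6 S
5 120/293 24/89 -60/293 -17712/26077 -7 7 W
6 30/101 30/101 -15/101 -60/101 -6 7 N
7 120/401 120/257 -60/401 -78960/103057 -6 6 E
final -7 6 S

n=0: pose=(-7,6,S); sL=12/29, sR=60/149; mL=-6/29, mR=-3528/4321; mL+mR=-4422/4321 → advance -1; mR−mL=-2634/4321 → turn -1·90°
n=1: pose=(-7,7,W); sL=120/293, sR=24/89; mL=-60/293, mR=-17712/26077; mL+mR=-23052/26077 → advance -1; mR−mL=-12372/26077 → turn -1·90°
n=2: pose=(-6,7,N); sL=30/101, sR=30/101; mL=-15/101, mR=-60/101; mL+mR=-75/101 → advance -1; mR−mL=-45/101 → turn -1·90°
n=3: pose=(-6,6,E); sL=120/401, sR=120/257; mL=-60/401, mR=-78960/103057; mL+mR=-94380/103057 → advance -1; mR−mL=-63540/103057 → turn -1·90°
n=4: pose=(-7,6,S); sL=12/29, sR=60/149; mL=-6/29, mR=-3528/4321; mL+mR=-4422/4321 → advance -1; mR−mL=-2634/4321 → turn -1·90°
n=5: pose=(-7,7,W); sL=120/293, sR=24/89; mL=-60/293, mR=-17712/26077; mL+mR=-23052/26077 → advance -1; mR−mL=-12372/26077 → turn -1·90°
n=6: pose=(-6,7,N); sL=30/101, sR=30/101; mL=-15/101, mR=-60/101; mL+mR=-75/101 → advance -1; mR−mL=-45/101 → turn -1·90°
n=7: pose=(-6,6,E); sL=120/401, sR=120/257; mL=-60/401, mR=-78960/103057; mL+mR=-94380/103057 → advance -1; mR−mL=-63540/103057 → turn -1·90°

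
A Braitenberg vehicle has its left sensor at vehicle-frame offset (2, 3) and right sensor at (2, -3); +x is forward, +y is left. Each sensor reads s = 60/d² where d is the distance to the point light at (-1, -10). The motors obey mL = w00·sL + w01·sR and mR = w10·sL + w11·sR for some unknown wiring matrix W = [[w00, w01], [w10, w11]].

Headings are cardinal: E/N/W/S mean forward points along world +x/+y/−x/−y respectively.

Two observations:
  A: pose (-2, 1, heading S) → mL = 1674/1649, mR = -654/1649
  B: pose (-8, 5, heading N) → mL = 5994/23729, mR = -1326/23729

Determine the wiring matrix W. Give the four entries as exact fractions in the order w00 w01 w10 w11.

1 1/2 -1 1/2

obs A: pose=(-2,1,S) → sL=12/17, sR=60/97, mL=1674/1649, mR=-654/1649
obs B: pose=(-8,5,N) → sL=60/389, sR=12/61, mL=5994/23729, mR=-1326/23729
sensor matrix S = [[12/17, 60/97], [60/389, 12/61]]; det S = 1700352/39129121
solve [mL_A; mL_B] = S·[w00; w01] and [mR_A; mR_B] = S·[w10; w11]:
  w00 = 1, w01 = 1/2, w10 = -1, w11 = 1/2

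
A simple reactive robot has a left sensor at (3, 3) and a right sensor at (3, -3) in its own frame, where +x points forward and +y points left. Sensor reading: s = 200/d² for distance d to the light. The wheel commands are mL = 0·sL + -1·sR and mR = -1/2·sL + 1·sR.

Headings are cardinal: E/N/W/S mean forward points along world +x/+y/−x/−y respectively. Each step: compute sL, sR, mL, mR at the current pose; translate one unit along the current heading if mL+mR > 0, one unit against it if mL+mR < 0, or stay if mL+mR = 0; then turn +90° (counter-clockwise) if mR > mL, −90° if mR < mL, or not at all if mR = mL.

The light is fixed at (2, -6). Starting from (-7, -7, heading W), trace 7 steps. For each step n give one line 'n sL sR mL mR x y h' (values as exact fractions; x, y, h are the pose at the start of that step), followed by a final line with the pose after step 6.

n=0: pose=(-7,-7,W); sL=5/4, sR=50/37; mL=-50/37, mR=215/296; mL+mR=-5/8 → advance -1; mR−mL=615/296 → turn +1·90°
n=1: pose=(-6,-7,S); sL=200/41, sR=200/137; mL=-200/137, mR=-5500/5617; mL+mR=-100/41 → advance -1; mR−mL=2700/5617 → turn +1·90°
n=2: pose=(-6,-6,E); sL=100/17, sR=100/17; mL=-100/17, mR=50/17; mL+mR=-50/17 → advance -1; mR−mL=150/17 → turn +1·90°
n=3: pose=(-7,-6,N); sL=200/153, sR=40/9; mL=-40/9, mR=580/153; mL+mR=-100/153 → advance -1; mR−mL=140/17 → turn +1·90°
n=4: pose=(-7,-7,W); sL=5/4, sR=50/37; mL=-50/37, mR=215/296; mL+mR=-5/8 → advance -1; mR−mL=615/296 → turn +1·90°
n=5: pose=(-6,-7,S); sL=200/41, sR=200/137; mL=-200/137, mR=-5500/5617; mL+mR=-100/41 → advance -1; mR−mL=2700/5617 → turn +1·90°
n=6: pose=(-6,-6,E); sL=100/17, sR=100/17; mL=-100/17, mR=50/17; mL+mR=-50/17 → advance -1; mR−mL=150/17 → turn +1·90°

0 5/4 50/37 -50/37 215/296 -7 -7 W
1 200/41 200/137 -200/137 -5500/5617 -6 -7 S
2 100/17 100/17 -100/17 50/17 -6 -6 E
3 200/153 40/9 -40/9 580/153 -7 -6 N
4 5/4 50/37 -50/37 215/296 -7 -7 W
5 200/41 200/137 -200/137 -5500/5617 -6 -7 S
6 100/17 100/17 -100/17 50/17 -6 -6 E
final -7 -6 N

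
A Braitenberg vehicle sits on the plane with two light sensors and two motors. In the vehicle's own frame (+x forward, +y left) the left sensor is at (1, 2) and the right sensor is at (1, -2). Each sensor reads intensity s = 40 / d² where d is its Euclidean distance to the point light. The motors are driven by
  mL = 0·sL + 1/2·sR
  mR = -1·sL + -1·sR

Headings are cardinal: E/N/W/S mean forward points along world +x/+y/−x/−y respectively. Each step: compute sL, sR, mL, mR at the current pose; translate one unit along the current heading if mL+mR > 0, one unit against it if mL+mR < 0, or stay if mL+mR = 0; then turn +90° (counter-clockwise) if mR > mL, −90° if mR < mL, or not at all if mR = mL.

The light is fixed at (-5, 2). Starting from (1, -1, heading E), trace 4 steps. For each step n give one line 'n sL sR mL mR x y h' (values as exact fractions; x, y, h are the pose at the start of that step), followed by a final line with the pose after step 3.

0 4/5 20/37 10/37 -248/185 1 -1 E
1 8/13 8/5 4/5 -144/65 0 -1 S
2 5/4 5/2 5/4 -15/4 0 0 W
3 40/17 8/13 4/13 -656/221 1 0 N
final 1 -1 E

n=0: pose=(1,-1,E); sL=4/5, sR=20/37; mL=10/37, mR=-248/185; mL+mR=-198/185 → advance -1; mR−mL=-298/185 → turn -1·90°
n=1: pose=(0,-1,S); sL=8/13, sR=8/5; mL=4/5, mR=-144/65; mL+mR=-92/65 → advance -1; mR−mL=-196/65 → turn -1·90°
n=2: pose=(0,0,W); sL=5/4, sR=5/2; mL=5/4, mR=-15/4; mL+mR=-5/2 → advance -1; mR−mL=-5 → turn -1·90°
n=3: pose=(1,0,N); sL=40/17, sR=8/13; mL=4/13, mR=-656/221; mL+mR=-588/221 → advance -1; mR−mL=-724/221 → turn -1·90°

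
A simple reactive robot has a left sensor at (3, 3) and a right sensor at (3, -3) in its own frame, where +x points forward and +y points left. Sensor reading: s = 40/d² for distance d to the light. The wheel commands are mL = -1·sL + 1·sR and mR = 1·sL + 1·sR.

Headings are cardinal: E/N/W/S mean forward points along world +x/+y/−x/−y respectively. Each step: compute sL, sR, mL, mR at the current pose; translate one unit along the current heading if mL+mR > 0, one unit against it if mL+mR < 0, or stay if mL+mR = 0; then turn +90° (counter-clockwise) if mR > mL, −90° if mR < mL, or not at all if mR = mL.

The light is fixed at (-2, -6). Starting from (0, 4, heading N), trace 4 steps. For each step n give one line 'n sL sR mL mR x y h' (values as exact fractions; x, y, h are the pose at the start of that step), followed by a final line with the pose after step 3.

n=0: pose=(0,4,N); sL=4/17, sR=20/97; mL=-48/1649, mR=728/1649; mL+mR=40/97 → advance +1; mR−mL=8/17 → turn +1·90°
n=1: pose=(0,5,W); sL=8/13, sR=40/197; mL=-1056/2561, mR=2096/2561; mL+mR=80/197 → advance +1; mR−mL=16/13 → turn +1·90°
n=2: pose=(-1,5,S); sL=1/2, sR=10/17; mL=3/34, mR=37/34; mL+mR=20/17 → advance +1; mR−mL=1 → turn +1·90°
n=3: pose=(-1,4,E); sL=8/37, sR=8/13; mL=192/481, mR=400/481; mL+mR=16/13 → advance +1; mR−mL=16/37 → turn +1·90°

0 4/17 20/97 -48/1649 728/1649 0 4 N
1 8/13 40/197 -1056/2561 2096/2561 0 5 W
2 1/2 10/17 3/34 37/34 -1 5 S
3 8/37 8/13 192/481 400/481 -1 4 E
final 0 4 N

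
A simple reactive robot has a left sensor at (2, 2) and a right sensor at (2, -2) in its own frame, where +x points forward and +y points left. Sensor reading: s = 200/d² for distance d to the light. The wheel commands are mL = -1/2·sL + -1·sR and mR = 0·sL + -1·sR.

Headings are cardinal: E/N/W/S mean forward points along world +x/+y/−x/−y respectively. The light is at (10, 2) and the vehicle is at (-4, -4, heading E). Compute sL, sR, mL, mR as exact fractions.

5/4 25/26 -165/104 -25/26

left sensor world pos  = (-2, -2); dL² = 160
right sensor world pos = (-2, -6); dR² = 208
sL = 200/160 = 5/4
sR = 200/208 = 25/26
mL = -1/2·sL + -1·sR = -165/104
mR = 0·sL + -1·sR = -25/26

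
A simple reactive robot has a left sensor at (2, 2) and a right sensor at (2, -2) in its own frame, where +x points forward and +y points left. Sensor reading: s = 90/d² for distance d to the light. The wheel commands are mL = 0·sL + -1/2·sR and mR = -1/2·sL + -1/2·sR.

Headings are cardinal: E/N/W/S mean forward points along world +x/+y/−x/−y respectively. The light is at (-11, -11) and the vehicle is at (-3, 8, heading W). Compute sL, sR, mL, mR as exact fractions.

18/65 10/53 -5/53 -802/3445

left sensor world pos  = (-5, 6); dL² = 325
right sensor world pos = (-5, 10); dR² = 477
sL = 90/325 = 18/65
sR = 90/477 = 10/53
mL = 0·sL + -1/2·sR = -5/53
mR = -1/2·sL + -1/2·sR = -802/3445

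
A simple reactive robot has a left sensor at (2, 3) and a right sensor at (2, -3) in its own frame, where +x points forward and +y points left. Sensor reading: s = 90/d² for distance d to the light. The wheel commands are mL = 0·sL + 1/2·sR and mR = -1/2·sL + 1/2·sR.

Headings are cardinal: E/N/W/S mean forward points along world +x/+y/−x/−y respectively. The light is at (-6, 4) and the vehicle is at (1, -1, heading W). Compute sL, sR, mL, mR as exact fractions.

90/89 90/29 45/29 2700/2581

left sensor world pos  = (-1, -4); dL² = 89
right sensor world pos = (-1, 2); dR² = 29
sL = 90/89 = 90/89
sR = 90/29 = 90/29
mL = 0·sL + 1/2·sR = 45/29
mR = -1/2·sL + 1/2·sR = 2700/2581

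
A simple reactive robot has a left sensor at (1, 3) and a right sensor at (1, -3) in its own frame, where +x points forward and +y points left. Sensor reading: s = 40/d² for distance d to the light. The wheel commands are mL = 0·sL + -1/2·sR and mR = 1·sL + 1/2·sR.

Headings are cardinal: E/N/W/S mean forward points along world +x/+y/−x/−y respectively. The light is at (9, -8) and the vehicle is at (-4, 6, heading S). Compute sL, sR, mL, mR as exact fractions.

left sensor world pos  = (-1, 5); dL² = 269
right sensor world pos = (-7, 5); dR² = 425
sL = 40/269 = 40/269
sR = 40/425 = 8/85
mL = 0·sL + -1/2·sR = -4/85
mR = 1·sL + 1/2·sR = 4476/22865

40/269 8/85 -4/85 4476/22865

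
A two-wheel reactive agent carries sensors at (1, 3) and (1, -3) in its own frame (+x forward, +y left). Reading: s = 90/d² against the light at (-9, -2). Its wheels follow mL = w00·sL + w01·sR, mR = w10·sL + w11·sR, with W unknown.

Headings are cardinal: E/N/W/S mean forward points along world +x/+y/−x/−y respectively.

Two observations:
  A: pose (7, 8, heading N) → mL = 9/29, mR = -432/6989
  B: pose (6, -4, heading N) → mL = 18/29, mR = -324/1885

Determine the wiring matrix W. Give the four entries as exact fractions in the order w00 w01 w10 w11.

1 0 -1/2 1/2

obs A: pose=(7,8,N) → sL=9/29, sR=45/241, mL=9/29, mR=-432/6989
obs B: pose=(6,-4,N) → sL=18/29, sR=18/65, mL=18/29, mR=-324/1885
sensor matrix S = [[9/29, 45/241], [18/29, 18/65]]; det S = -13608/454285
solve [mL_A; mL_B] = S·[w00; w01] and [mR_A; mR_B] = S·[w10; w11]:
  w00 = 1, w01 = 0, w10 = -1/2, w11 = 1/2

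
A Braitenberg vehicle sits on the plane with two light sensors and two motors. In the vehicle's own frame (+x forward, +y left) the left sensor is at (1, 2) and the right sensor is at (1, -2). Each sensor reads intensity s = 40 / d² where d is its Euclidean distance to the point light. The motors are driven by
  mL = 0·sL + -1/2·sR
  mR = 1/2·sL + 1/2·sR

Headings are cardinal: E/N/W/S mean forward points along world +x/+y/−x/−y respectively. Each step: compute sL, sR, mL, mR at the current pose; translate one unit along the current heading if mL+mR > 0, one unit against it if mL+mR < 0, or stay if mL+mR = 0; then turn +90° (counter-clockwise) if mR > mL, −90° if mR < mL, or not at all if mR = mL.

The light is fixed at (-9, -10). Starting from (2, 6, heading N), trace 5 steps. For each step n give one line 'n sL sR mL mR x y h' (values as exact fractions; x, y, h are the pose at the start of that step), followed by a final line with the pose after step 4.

0 4/37 20/229 -10/229 828/8473 2 6 N
1 8/65 40/461 -20/461 3144/29965 2 7 W
2 1/10 1/8 -1/16 9/80 1 7 S
3 8/89 40/317 -20/317 3048/28213 1 6 E
4 4/37 20/229 -10/229 828/8473 2 6 N
final 2 7 W

n=0: pose=(2,6,N); sL=4/37, sR=20/229; mL=-10/229, mR=828/8473; mL+mR=2/37 → advance +1; mR−mL=1198/8473 → turn +1·90°
n=1: pose=(2,7,W); sL=8/65, sR=40/461; mL=-20/461, mR=3144/29965; mL+mR=4/65 → advance +1; mR−mL=4444/29965 → turn +1·90°
n=2: pose=(1,7,S); sL=1/10, sR=1/8; mL=-1/16, mR=9/80; mL+mR=1/20 → advance +1; mR−mL=7/40 → turn +1·90°
n=3: pose=(1,6,E); sL=8/89, sR=40/317; mL=-20/317, mR=3048/28213; mL+mR=4/89 → advance +1; mR−mL=4828/28213 → turn +1·90°
n=4: pose=(2,6,N); sL=4/37, sR=20/229; mL=-10/229, mR=828/8473; mL+mR=2/37 → advance +1; mR−mL=1198/8473 → turn +1·90°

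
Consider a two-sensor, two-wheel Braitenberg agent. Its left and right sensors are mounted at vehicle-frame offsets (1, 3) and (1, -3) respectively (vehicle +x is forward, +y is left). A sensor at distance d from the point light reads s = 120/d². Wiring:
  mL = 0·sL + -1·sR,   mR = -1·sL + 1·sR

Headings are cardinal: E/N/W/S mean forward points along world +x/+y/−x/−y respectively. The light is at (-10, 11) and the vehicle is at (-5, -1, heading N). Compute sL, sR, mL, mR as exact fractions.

left sensor world pos  = (-8, 0); dL² = 125
right sensor world pos = (-2, 0); dR² = 185
sL = 120/125 = 24/25
sR = 120/185 = 24/37
mL = 0·sL + -1·sR = -24/37
mR = -1·sL + 1·sR = -288/925

24/25 24/37 -24/37 -288/925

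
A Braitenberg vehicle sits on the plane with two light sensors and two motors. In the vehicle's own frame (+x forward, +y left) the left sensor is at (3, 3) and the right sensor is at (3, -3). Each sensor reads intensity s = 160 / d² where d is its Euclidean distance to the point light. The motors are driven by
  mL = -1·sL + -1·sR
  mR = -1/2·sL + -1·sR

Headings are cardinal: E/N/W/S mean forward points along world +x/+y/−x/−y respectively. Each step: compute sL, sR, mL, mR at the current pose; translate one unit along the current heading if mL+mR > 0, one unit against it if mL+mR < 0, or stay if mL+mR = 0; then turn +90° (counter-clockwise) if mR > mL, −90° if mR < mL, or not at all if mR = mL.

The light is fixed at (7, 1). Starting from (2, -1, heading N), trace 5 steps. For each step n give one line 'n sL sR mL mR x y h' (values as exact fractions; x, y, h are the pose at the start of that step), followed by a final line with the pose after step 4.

n=0: pose=(2,-1,N); sL=32/13, sR=32; mL=-448/13, mR=-432/13; mL+mR=-880/13 → advance -1; mR−mL=16/13 → turn +1·90°
n=1: pose=(2,-2,W); sL=8/5, sR=5/2; mL=-41/10, mR=-33/10; mL+mR=-37/5 → advance -1; mR−mL=4/5 → turn +1·90°
n=2: pose=(3,-2,S); sL=160/37, sR=32/17; mL=-3904/629, mR=-2544/629; mL+mR=-6448/629 → advance -1; mR−mL=80/37 → turn +1·90°
n=3: pose=(3,-1,E); sL=80, sR=80/13; mL=-1120/13, mR=-600/13; mL+mR=-1720/13 → advance -1; mR−mL=40 → turn +1·90°
n=4: pose=(2,-1,N); sL=32/13, sR=32; mL=-448/13, mR=-432/13; mL+mR=-880/13 → advance -1; mR−mL=16/13 → turn +1·90°

0 32/13 32 -448/13 -432/13 2 -1 N
1 8/5 5/2 -41/10 -33/10 2 -2 W
2 160/37 32/17 -3904/629 -2544/629 3 -2 S
3 80 80/13 -1120/13 -600/13 3 -1 E
4 32/13 32 -448/13 -432/13 2 -1 N
final 2 -2 W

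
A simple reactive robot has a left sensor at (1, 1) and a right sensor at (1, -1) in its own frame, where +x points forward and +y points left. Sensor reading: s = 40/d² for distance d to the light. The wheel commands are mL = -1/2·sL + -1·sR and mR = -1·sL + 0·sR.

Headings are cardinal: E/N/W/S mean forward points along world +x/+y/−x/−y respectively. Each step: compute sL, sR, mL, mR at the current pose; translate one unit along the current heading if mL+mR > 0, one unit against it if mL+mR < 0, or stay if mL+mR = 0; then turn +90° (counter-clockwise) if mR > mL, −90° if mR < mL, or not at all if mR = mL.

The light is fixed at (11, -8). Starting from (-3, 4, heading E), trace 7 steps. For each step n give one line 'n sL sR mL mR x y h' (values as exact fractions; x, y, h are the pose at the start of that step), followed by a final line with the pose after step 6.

n=0: pose=(-3,4,E); sL=20/169, sR=4/29; mL=-966/4901, mR=-20/169; mL+mR=-1546/4901 → advance -1; mR−mL=386/4901 → turn +1·90°
n=1: pose=(-4,4,N); sL=8/85, sR=8/73; mL=-972/6205, mR=-8/85; mL+mR=-1556/6205 → advance -1; mR−mL=388/6205 → turn +1·90°
n=2: pose=(-4,3,W); sL=10/89, sR=1/10; mL=-139/890, mR=-10/89; mL+mR=-239/890 → advance -1; mR−mL=39/890 → turn +1·90°
n=3: pose=(-3,3,S); sL=40/269, sR=8/65; mL=-3452/17485, mR=-40/269; mL+mR=-6052/17485 → advance -1; mR−mL=852/17485 → turn +1·90°
n=4: pose=(-3,4,E); sL=20/169, sR=4/29; mL=-966/4901, mR=-20/169; mL+mR=-1546/4901 → advance -1; mR−mL=386/4901 → turn +1·90°
n=5: pose=(-4,4,N); sL=8/85, sR=8/73; mL=-972/6205, mR=-8/85; mL+mR=-1556/6205 → advance -1; mR−mL=388/6205 → turn +1·90°
n=6: pose=(-4,3,W); sL=10/89, sR=1/10; mL=-139/890, mR=-10/89; mL+mR=-239/890 → advance -1; mR−mL=39/890 → turn +1·90°

0 20/169 4/29 -966/4901 -20/169 -3 4 E
1 8/85 8/73 -972/6205 -8/85 -4 4 N
2 10/89 1/10 -139/890 -10/89 -4 3 W
3 40/269 8/65 -3452/17485 -40/269 -3 3 S
4 20/169 4/29 -966/4901 -20/169 -3 4 E
5 8/85 8/73 -972/6205 -8/85 -4 4 N
6 10/89 1/10 -139/890 -10/89 -4 3 W
final -3 3 S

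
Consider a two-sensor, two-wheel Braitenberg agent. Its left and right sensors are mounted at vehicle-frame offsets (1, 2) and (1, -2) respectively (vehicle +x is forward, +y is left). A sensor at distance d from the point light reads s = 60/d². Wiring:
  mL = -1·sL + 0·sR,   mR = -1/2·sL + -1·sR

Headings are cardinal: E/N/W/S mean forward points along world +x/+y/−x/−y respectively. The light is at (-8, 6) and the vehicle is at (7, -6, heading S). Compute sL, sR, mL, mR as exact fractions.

30/229 30/169 -30/229 -9405/38701

left sensor world pos  = (9, -7); dL² = 458
right sensor world pos = (5, -7); dR² = 338
sL = 60/458 = 30/229
sR = 60/338 = 30/169
mL = -1·sL + 0·sR = -30/229
mR = -1/2·sL + -1·sR = -9405/38701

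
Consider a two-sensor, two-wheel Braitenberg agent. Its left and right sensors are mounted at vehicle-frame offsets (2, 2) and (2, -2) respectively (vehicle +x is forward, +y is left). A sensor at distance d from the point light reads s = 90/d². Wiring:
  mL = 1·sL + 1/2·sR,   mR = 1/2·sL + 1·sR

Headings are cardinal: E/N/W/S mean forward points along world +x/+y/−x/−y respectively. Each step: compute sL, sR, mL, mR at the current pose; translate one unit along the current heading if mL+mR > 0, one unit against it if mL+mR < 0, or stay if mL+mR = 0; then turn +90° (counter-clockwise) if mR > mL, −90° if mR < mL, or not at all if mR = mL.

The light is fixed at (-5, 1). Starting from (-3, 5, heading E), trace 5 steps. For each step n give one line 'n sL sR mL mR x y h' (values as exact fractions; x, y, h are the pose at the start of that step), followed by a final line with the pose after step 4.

0 45/26 9/2 207/52 279/52 -3 5 E
1 90/37 90/61 7155/2257 6075/2257 -2 5 N
2 45/37 45/17 3195/1258 4095/1258 -2 6 E
3 90/53 18/17 2007/901 1719/901 -1 6 N
4 9/10 45/26 459/260 567/260 -1 7 E
final 0 7 N

n=0: pose=(-3,5,E); sL=45/26, sR=9/2; mL=207/52, mR=279/52; mL+mR=243/26 → advance +1; mR−mL=18/13 → turn +1·90°
n=1: pose=(-2,5,N); sL=90/37, sR=90/61; mL=7155/2257, mR=6075/2257; mL+mR=13230/2257 → advance +1; mR−mL=-1080/2257 → turn -1·90°
n=2: pose=(-2,6,E); sL=45/37, sR=45/17; mL=3195/1258, mR=4095/1258; mL+mR=3645/629 → advance +1; mR−mL=450/629 → turn +1·90°
n=3: pose=(-1,6,N); sL=90/53, sR=18/17; mL=2007/901, mR=1719/901; mL+mR=3726/901 → advance +1; mR−mL=-288/901 → turn -1·90°
n=4: pose=(-1,7,E); sL=9/10, sR=45/26; mL=459/260, mR=567/260; mL+mR=513/130 → advance +1; mR−mL=27/65 → turn +1·90°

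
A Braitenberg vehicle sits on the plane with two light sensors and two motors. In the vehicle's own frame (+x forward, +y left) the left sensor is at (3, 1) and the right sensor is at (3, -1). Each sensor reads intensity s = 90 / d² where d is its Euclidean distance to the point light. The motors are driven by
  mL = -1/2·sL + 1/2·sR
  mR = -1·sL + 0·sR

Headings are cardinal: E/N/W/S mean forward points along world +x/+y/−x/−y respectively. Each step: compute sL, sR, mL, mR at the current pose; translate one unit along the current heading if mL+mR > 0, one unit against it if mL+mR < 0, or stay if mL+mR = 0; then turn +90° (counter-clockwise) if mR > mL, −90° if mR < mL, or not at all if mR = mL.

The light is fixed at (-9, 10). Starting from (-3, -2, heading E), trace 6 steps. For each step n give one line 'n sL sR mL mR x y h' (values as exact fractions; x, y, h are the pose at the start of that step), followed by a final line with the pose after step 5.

n=0: pose=(-3,-2,E); sL=45/101, sR=9/25; mL=-108/2525, mR=-45/101; mL+mR=-1233/2525 → advance -1; mR−mL=-1017/2525 → turn -1·90°
n=1: pose=(-4,-2,S); sL=10/29, sR=90/241; mL=100/6989, mR=-10/29; mL+mR=-2310/6989 → advance -1; mR−mL=-2510/6989 → turn -1·90°
n=2: pose=(-4,-1,W); sL=45/74, sR=45/52; mL=495/3848, mR=-45/74; mL+mR=-1845/3848 → advance -1; mR−mL=-2835/3848 → turn -1·90°
n=3: pose=(-3,-1,N); sL=90/89, sR=90/113; mL=-1080/10057, mR=-90/89; mL+mR=-11250/10057 → advance -1; mR−mL=-9090/10057 → turn -1·90°
n=4: pose=(-3,-2,E); sL=45/101, sR=9/25; mL=-108/2525, mR=-45/101; mL+mR=-1233/2525 → advance -1; mR−mL=-1017/2525 → turn -1·90°
n=5: pose=(-4,-2,S); sL=10/29, sR=90/241; mL=100/6989, mR=-10/29; mL+mR=-2310/6989 → advance -1; mR−mL=-2510/6989 → turn -1·90°

0 45/101 9/25 -108/2525 -45/101 -3 -2 E
1 10/29 90/241 100/6989 -10/29 -4 -2 S
2 45/74 45/52 495/3848 -45/74 -4 -1 W
3 90/89 90/113 -1080/10057 -90/89 -3 -1 N
4 45/101 9/25 -108/2525 -45/101 -3 -2 E
5 10/29 90/241 100/6989 -10/29 -4 -2 S
final -4 -1 W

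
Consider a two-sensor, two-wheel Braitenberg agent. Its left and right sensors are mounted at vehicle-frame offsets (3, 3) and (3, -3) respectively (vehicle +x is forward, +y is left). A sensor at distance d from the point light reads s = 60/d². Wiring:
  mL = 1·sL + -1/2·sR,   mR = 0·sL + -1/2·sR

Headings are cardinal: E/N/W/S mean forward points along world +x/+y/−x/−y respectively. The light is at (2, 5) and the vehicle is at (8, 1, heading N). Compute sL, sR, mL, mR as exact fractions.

6 30/41 231/41 -15/41

left sensor world pos  = (5, 4); dL² = 10
right sensor world pos = (11, 4); dR² = 82
sL = 60/10 = 6
sR = 60/82 = 30/41
mL = 1·sL + -1/2·sR = 231/41
mR = 0·sL + -1/2·sR = -15/41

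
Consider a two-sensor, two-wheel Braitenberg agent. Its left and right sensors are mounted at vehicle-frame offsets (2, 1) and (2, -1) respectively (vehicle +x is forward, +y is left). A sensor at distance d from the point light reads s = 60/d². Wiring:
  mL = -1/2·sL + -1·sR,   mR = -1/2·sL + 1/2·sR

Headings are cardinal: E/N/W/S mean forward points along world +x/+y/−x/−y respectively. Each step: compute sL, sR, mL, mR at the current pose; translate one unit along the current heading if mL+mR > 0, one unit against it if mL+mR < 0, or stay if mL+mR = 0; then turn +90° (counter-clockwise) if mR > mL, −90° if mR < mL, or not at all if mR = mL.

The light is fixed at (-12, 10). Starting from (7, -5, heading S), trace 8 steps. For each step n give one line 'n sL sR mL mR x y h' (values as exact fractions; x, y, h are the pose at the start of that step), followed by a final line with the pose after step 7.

n=0: pose=(7,-5,S); sL=60/689, sR=60/613; mL=-59730/422357, mR=2280/422357; mL+mR=-57450/422357 → advance -1; mR−mL=90/613 → turn +1·90°
n=1: pose=(7,-4,E); sL=6/61, sR=10/111; mL=-943/6771, mR=-28/6771; mL+mR=-971/6771 → advance -1; mR−mL=5/37 → turn +1·90°
n=2: pose=(6,-4,N); sL=60/433, sR=12/101; mL=-8226/43733, mR=-432/43733; mL+mR=-8658/43733 → advance -1; mR−mL=18/101 → turn +1·90°
n=3: pose=(6,-5,W); sL=15/128, sR=15/113; mL=-5535/28928, mR=225/28928; mL+mR=-2655/14464 → advance -1; mR−mL=45/226 → turn +1·90°
n=4: pose=(7,-5,S); sL=60/689, sR=60/613; mL=-59730/422357, mR=2280/422357; mL+mR=-57450/422357 → advance -1; mR−mL=90/613 → turn +1·90°
n=5: pose=(7,-4,E); sL=6/61, sR=10/111; mL=-943/6771, mR=-28/6771; mL+mR=-971/6771 → advance -1; mR−mL=5/37 → turn +1·90°
n=6: pose=(6,-4,N); sL=60/433, sR=12/101; mL=-8226/43733, mR=-432/43733; mL+mR=-8658/43733 → advance -1; mR−mL=18/101 → turn +1·90°
n=7: pose=(6,-5,W); sL=15/128, sR=15/113; mL=-5535/28928, mR=225/28928; mL+mR=-2655/14464 → advance -1; mR−mL=45/226 → turn +1·90°

0 60/689 60/613 -59730/422357 2280/422357 7 -5 S
1 6/61 10/111 -943/6771 -28/6771 7 -4 E
2 60/433 12/101 -8226/43733 -432/43733 6 -4 N
3 15/128 15/113 -5535/28928 225/28928 6 -5 W
4 60/689 60/613 -59730/422357 2280/422357 7 -5 S
5 6/61 10/111 -943/6771 -28/6771 7 -4 E
6 60/433 12/101 -8226/43733 -432/43733 6 -4 N
7 15/128 15/113 -5535/28928 225/28928 6 -5 W
final 7 -5 S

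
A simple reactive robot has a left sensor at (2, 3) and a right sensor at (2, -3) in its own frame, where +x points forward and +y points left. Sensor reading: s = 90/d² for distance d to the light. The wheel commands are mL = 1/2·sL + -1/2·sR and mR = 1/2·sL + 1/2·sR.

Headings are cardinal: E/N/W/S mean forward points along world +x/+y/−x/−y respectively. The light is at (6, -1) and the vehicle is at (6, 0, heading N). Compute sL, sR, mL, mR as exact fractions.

5 5 0 5

left sensor world pos  = (3, 2); dL² = 18
right sensor world pos = (9, 2); dR² = 18
sL = 90/18 = 5
sR = 90/18 = 5
mL = 1/2·sL + -1/2·sR = 0
mR = 1/2·sL + 1/2·sR = 5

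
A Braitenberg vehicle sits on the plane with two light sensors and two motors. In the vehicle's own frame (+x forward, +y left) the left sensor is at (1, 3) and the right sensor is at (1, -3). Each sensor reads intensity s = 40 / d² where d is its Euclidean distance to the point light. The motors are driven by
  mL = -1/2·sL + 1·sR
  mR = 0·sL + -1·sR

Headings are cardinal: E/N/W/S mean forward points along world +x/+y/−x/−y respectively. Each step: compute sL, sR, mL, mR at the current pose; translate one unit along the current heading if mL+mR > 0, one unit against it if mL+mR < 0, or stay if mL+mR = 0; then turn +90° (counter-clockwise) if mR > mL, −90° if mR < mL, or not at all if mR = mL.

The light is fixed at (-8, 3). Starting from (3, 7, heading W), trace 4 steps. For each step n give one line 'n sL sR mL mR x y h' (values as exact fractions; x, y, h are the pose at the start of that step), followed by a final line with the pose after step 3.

0 40/101 40/149 1060/15049 -40/149 3 7 W
1 20/53 4/25 -38/1325 -4/25 4 7 N
2 8/41 40/169 964/6929 -40/169 4 6 E
3 1/5 10/17 83/170 -10/17 3 6 S
final 3 7 W

n=0: pose=(3,7,W); sL=40/101, sR=40/149; mL=1060/15049, mR=-40/149; mL+mR=-20/101 → advance -1; mR−mL=-5100/15049 → turn -1·90°
n=1: pose=(4,7,N); sL=20/53, sR=4/25; mL=-38/1325, mR=-4/25; mL+mR=-10/53 → advance -1; mR−mL=-174/1325 → turn -1·90°
n=2: pose=(4,6,E); sL=8/41, sR=40/169; mL=964/6929, mR=-40/169; mL+mR=-4/41 → advance -1; mR−mL=-2604/6929 → turn -1·90°
n=3: pose=(3,6,S); sL=1/5, sR=10/17; mL=83/170, mR=-10/17; mL+mR=-1/10 → advance -1; mR−mL=-183/170 → turn -1·90°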